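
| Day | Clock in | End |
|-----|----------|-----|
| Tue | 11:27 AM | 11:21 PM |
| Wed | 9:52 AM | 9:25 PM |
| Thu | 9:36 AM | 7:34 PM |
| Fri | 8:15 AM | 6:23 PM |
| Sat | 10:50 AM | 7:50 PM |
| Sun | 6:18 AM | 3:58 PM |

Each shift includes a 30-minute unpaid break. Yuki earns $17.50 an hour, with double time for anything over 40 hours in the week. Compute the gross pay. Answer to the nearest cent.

Tue: 11:27 AM–11:21 PM = 11 h 54 min; less 30 min break → 11 h 24 min
Wed: 9:52 AM–9:25 PM = 11 h 33 min; less 30 min break → 11 h 3 min
Thu: 9:36 AM–7:34 PM = 9 h 58 min; less 30 min break → 9 h 28 min
Fri: 8:15 AM–6:23 PM = 10 h 8 min; less 30 min break → 9 h 38 min
Sat: 10:50 AM–7:50 PM = 9 h 0 min; less 30 min break → 8 h 30 min
Sun: 6:18 AM–3:58 PM = 9 h 40 min; less 30 min break → 9 h 10 min
Total worked: 59 h 13 min = 3553 min.
Regular 40 h 0 min = 2400 min at $17.50/h; overtime 19 h 13 min = 1153 min at $35.00/h.
Pay = (2400 × $17.50 + 1153 × $35.00) ÷ 60 = $1372.58.

$1372.58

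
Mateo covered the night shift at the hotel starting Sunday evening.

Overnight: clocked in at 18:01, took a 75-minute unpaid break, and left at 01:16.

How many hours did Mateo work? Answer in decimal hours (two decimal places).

6.00 hours

Overnight: 18:01 → midnight = 5 h 59 min; midnight → 01:16 = 1 h 16 min; span 7 h 15 min; less 75 min break → 6 h 0 min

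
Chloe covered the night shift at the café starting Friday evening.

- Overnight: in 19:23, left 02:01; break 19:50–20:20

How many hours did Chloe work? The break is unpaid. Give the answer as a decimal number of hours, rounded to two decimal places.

6.13 hours

Overnight: 19:23 → midnight = 4 h 37 min; midnight → 02:01 = 2 h 1 min; span 6 h 38 min; less 30 min break → 6 h 8 min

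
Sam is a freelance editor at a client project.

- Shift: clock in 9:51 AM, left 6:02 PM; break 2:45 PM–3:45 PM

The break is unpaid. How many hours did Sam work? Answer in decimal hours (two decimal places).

7.18 hours

Shift: 9:51 AM–6:02 PM = 8 h 11 min; less 60 min break → 7 h 11 min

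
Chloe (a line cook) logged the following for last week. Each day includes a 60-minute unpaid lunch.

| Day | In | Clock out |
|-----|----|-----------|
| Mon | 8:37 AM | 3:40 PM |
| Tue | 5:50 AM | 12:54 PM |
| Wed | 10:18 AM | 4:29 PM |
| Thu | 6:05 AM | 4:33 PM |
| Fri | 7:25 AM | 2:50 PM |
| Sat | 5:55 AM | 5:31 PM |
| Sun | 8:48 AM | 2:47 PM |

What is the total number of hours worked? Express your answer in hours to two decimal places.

48.77 hours

Mon: 8:37 AM–3:40 PM = 7 h 3 min; less 60 min break → 6 h 3 min
Tue: 5:50 AM–12:54 PM = 7 h 4 min; less 60 min break → 6 h 4 min
Wed: 10:18 AM–4:29 PM = 6 h 11 min; less 60 min break → 5 h 11 min
Thu: 6:05 AM–4:33 PM = 10 h 28 min; less 60 min break → 9 h 28 min
Fri: 7:25 AM–2:50 PM = 7 h 25 min; less 60 min break → 6 h 25 min
Sat: 5:55 AM–5:31 PM = 11 h 36 min; less 60 min break → 10 h 36 min
Sun: 8:48 AM–2:47 PM = 5 h 59 min; less 60 min break → 4 h 59 min
Total: 6 h 3 min + 6 h 4 min + 5 h 11 min + 9 h 28 min + 6 h 25 min + 10 h 36 min + 4 h 59 min = 48 h 46 min.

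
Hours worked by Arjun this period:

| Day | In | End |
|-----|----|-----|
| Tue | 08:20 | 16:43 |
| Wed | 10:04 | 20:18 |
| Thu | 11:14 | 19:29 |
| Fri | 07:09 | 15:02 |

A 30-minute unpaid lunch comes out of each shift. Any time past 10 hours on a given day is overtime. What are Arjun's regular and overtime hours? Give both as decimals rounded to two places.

Regular 32.75 hours, overtime 0.00 hours

Tue: 08:20–16:43 = 8 h 23 min; less 30 min break → 7 h 53 min
Wed: 10:04–20:18 = 10 h 14 min; less 30 min break → 9 h 44 min
Thu: 11:14–19:29 = 8 h 15 min; less 30 min break → 7 h 45 min
Fri: 07:09–15:02 = 7 h 53 min; less 30 min break → 7 h 23 min
Tue reg 7 h 53 min / OT 0 h 0 min; Wed reg 9 h 44 min / OT 0 h 0 min; Thu reg 7 h 45 min / OT 0 h 0 min; Fri reg 7 h 23 min / OT 0 h 0 min.
Totals: regular 32 h 45 min, overtime 0 h 0 min.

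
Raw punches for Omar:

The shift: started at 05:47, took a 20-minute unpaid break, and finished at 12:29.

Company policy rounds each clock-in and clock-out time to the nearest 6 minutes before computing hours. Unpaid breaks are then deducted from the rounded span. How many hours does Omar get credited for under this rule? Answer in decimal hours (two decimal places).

6.37 hours

The shift: in 05:47→05:48, out 12:29→12:30; 6 h 42 min − 20 min = 6 h 22 min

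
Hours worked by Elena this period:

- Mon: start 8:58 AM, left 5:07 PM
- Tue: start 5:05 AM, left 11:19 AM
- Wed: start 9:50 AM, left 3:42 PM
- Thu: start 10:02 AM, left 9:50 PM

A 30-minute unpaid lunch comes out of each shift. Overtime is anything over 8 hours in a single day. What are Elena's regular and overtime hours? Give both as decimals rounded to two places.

Regular 26.75 hours, overtime 3.30 hours

Mon: 8:58 AM–5:07 PM = 8 h 9 min; less 30 min break → 7 h 39 min
Tue: 5:05 AM–11:19 AM = 6 h 14 min; less 30 min break → 5 h 44 min
Wed: 9:50 AM–3:42 PM = 5 h 52 min; less 30 min break → 5 h 22 min
Thu: 10:02 AM–9:50 PM = 11 h 48 min; less 30 min break → 11 h 18 min
Mon reg 7 h 39 min / OT 0 h 0 min; Tue reg 5 h 44 min / OT 0 h 0 min; Wed reg 5 h 22 min / OT 0 h 0 min; Thu reg 8 h 0 min / OT 3 h 18 min.
Totals: regular 26 h 45 min, overtime 3 h 18 min.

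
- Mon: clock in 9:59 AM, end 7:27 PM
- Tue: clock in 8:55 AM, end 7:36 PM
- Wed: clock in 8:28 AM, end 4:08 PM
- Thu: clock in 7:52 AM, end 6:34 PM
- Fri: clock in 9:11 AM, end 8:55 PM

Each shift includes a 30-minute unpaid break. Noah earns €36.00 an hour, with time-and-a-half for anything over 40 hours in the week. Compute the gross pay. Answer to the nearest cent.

Mon: 9:59 AM–7:27 PM = 9 h 28 min; less 30 min break → 8 h 58 min
Tue: 8:55 AM–7:36 PM = 10 h 41 min; less 30 min break → 10 h 11 min
Wed: 8:28 AM–4:08 PM = 7 h 40 min; less 30 min break → 7 h 10 min
Thu: 7:52 AM–6:34 PM = 10 h 42 min; less 30 min break → 10 h 12 min
Fri: 9:11 AM–8:55 PM = 11 h 44 min; less 30 min break → 11 h 14 min
Total worked: 47 h 45 min = 2865 min.
Regular 40 h 0 min = 2400 min at €36.00/h; overtime 7 h 45 min = 465 min at €54.00/h.
Pay = (2400 × €36.00 + 465 × €54.00) ÷ 60 = €1858.50.

€1858.50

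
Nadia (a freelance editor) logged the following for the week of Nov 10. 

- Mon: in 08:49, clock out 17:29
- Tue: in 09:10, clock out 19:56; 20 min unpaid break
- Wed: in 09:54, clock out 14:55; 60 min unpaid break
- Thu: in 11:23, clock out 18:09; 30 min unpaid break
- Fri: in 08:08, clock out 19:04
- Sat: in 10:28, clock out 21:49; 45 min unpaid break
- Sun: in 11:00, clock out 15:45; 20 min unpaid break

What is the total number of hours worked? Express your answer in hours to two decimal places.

Mon: 08:49–17:29 = 8 h 40 min
Tue: 09:10–19:56 = 10 h 46 min; less 20 min break → 10 h 26 min
Wed: 09:54–14:55 = 5 h 1 min; less 60 min break → 4 h 1 min
Thu: 11:23–18:09 = 6 h 46 min; less 30 min break → 6 h 16 min
Fri: 08:08–19:04 = 10 h 56 min
Sat: 10:28–21:49 = 11 h 21 min; less 45 min break → 10 h 36 min
Sun: 11:00–15:45 = 4 h 45 min; less 20 min break → 4 h 25 min
Total: 8 h 40 min + 10 h 26 min + 4 h 1 min + 6 h 16 min + 10 h 56 min + 10 h 36 min + 4 h 25 min = 55 h 20 min.

55.33 hours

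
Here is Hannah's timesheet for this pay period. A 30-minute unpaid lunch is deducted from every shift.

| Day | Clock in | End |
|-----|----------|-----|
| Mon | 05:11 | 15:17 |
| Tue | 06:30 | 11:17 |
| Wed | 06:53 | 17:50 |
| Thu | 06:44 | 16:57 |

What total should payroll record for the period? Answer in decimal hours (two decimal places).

34.05 hours

Mon: 05:11–15:17 = 10 h 6 min; less 30 min break → 9 h 36 min
Tue: 06:30–11:17 = 4 h 47 min; less 30 min break → 4 h 17 min
Wed: 06:53–17:50 = 10 h 57 min; less 30 min break → 10 h 27 min
Thu: 06:44–16:57 = 10 h 13 min; less 30 min break → 9 h 43 min
Total: 9 h 36 min + 4 h 17 min + 10 h 27 min + 9 h 43 min = 34 h 3 min.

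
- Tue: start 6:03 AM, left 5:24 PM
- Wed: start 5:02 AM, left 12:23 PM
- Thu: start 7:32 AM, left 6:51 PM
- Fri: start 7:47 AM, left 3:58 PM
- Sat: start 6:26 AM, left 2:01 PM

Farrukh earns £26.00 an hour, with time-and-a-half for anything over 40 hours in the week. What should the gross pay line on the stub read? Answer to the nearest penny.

£1265.55

Tue: 6:03 AM–5:24 PM = 11 h 21 min
Wed: 5:02 AM–12:23 PM = 7 h 21 min
Thu: 7:32 AM–6:51 PM = 11 h 19 min
Fri: 7:47 AM–3:58 PM = 8 h 11 min
Sat: 6:26 AM–2:01 PM = 7 h 35 min
Total worked: 45 h 47 min = 2747 min.
Regular 40 h 0 min = 2400 min at £26.00/h; overtime 5 h 47 min = 347 min at £39.00/h.
Pay = (2400 × £26.00 + 347 × £39.00) ÷ 60 = £1265.55.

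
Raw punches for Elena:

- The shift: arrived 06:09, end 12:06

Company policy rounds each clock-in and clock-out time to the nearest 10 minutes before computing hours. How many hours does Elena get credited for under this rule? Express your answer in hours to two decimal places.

The shift: in 06:09→06:10, out 12:06→12:10; 6 h 0 min

6.00 hours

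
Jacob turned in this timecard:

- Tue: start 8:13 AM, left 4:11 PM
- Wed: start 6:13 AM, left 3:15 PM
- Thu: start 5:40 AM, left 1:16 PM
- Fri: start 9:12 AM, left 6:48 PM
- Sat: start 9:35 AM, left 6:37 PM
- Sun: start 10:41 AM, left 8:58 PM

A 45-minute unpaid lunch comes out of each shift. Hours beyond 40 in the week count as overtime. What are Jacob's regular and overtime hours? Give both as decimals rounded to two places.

Regular 40.00 hours, overtime 9.02 hours

Tue: 8:13 AM–4:11 PM = 7 h 58 min; less 45 min break → 7 h 13 min
Wed: 6:13 AM–3:15 PM = 9 h 2 min; less 45 min break → 8 h 17 min
Thu: 5:40 AM–1:16 PM = 7 h 36 min; less 45 min break → 6 h 51 min
Fri: 9:12 AM–6:48 PM = 9 h 36 min; less 45 min break → 8 h 51 min
Sat: 9:35 AM–6:37 PM = 9 h 2 min; less 45 min break → 8 h 17 min
Sun: 10:41 AM–8:58 PM = 10 h 17 min; less 45 min break → 9 h 32 min
Total worked: 49 h 1 min = 49.02 h.
Threshold 40 h → overtime 9 h 1 min, regular 40 h 0 min.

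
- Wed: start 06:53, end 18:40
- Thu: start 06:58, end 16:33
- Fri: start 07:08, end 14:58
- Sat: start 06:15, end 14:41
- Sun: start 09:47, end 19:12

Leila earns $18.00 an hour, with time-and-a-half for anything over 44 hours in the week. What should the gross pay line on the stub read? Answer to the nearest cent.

Wed: 06:53–18:40 = 11 h 47 min
Thu: 06:58–16:33 = 9 h 35 min
Fri: 07:08–14:58 = 7 h 50 min
Sat: 06:15–14:41 = 8 h 26 min
Sun: 09:47–19:12 = 9 h 25 min
Total worked: 47 h 3 min = 2823 min.
Regular 44 h 0 min = 2640 min at $18.00/h; overtime 3 h 3 min = 183 min at $27.00/h.
Pay = (2640 × $18.00 + 183 × $27.00) ÷ 60 = $874.35.

$874.35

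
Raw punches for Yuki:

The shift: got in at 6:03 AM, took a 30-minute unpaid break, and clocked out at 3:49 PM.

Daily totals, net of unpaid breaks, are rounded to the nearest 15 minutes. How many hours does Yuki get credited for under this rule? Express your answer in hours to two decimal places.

The shift: 6:03 AM–3:49 PM = 9 h 46 min − 30 min = 9 h 16 min → rounds to 9 h 15 min

9.25 hours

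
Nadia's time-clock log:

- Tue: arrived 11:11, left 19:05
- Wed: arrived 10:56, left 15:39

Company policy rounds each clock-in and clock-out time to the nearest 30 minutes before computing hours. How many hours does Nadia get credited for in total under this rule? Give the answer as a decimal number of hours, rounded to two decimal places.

Tue: in 11:11→11:00, out 19:05→19:00; 8 h 0 min
Wed: in 10:56→11:00, out 15:39→15:30; 4 h 30 min
Total credited: 12 h 30 min.

12.50 hours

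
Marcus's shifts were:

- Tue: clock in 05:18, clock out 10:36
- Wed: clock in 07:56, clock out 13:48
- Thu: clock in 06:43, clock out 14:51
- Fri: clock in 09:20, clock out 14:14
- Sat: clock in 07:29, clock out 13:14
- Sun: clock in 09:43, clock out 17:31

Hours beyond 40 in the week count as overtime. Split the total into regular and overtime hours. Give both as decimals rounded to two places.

Regular 37.75 hours, overtime 0.00 hours

Tue: 05:18–10:36 = 5 h 18 min
Wed: 07:56–13:48 = 5 h 52 min
Thu: 06:43–14:51 = 8 h 8 min
Fri: 09:20–14:14 = 4 h 54 min
Sat: 07:29–13:14 = 5 h 45 min
Sun: 09:43–17:31 = 7 h 48 min
Total worked: 37 h 45 min = 37.75 h.
Threshold 40 h → overtime 0 h 0 min, regular 37 h 45 min.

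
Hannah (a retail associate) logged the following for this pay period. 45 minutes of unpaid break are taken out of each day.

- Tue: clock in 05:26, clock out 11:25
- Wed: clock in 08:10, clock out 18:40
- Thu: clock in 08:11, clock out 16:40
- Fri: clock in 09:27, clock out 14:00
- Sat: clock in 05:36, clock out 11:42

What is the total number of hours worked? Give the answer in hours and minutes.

Tue: 05:26–11:25 = 5 h 59 min; less 45 min break → 5 h 14 min
Wed: 08:10–18:40 = 10 h 30 min; less 45 min break → 9 h 45 min
Thu: 08:11–16:40 = 8 h 29 min; less 45 min break → 7 h 44 min
Fri: 09:27–14:00 = 4 h 33 min; less 45 min break → 3 h 48 min
Sat: 05:36–11:42 = 6 h 6 min; less 45 min break → 5 h 21 min
Total: 5 h 14 min + 9 h 45 min + 7 h 44 min + 3 h 48 min + 5 h 21 min = 31 h 52 min.

31 h 52 min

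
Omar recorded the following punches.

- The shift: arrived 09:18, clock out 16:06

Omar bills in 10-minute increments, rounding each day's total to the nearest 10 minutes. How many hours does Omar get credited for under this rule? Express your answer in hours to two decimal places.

The shift: 09:18–16:06 = 6 h 48 min → rounds to 6 h 50 min

6.83 hours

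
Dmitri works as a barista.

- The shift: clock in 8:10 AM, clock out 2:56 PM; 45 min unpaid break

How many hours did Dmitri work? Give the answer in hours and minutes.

6 h 1 min

The shift: 8:10 AM–2:56 PM = 6 h 46 min; less 45 min break → 6 h 1 min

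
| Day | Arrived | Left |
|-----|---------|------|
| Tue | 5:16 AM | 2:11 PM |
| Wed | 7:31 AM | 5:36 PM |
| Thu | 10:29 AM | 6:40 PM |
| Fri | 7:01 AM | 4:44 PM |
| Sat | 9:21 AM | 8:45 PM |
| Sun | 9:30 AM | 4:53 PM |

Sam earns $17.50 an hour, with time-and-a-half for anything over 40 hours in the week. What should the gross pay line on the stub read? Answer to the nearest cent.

$1111.69

Tue: 5:16 AM–2:11 PM = 8 h 55 min
Wed: 7:31 AM–5:36 PM = 10 h 5 min
Thu: 10:29 AM–6:40 PM = 8 h 11 min
Fri: 7:01 AM–4:44 PM = 9 h 43 min
Sat: 9:21 AM–8:45 PM = 11 h 24 min
Sun: 9:30 AM–4:53 PM = 7 h 23 min
Total worked: 55 h 41 min = 3341 min.
Regular 40 h 0 min = 2400 min at $17.50/h; overtime 15 h 41 min = 941 min at $26.25/h.
Pay = (2400 × $17.50 + 941 × $26.25) ÷ 60 = $1111.69.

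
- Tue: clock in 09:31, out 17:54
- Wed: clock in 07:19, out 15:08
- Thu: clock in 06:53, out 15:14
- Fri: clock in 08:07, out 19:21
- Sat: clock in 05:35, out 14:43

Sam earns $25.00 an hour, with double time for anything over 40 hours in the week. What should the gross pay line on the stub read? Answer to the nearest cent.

$1245.83

Tue: 09:31–17:54 = 8 h 23 min
Wed: 07:19–15:08 = 7 h 49 min
Thu: 06:53–15:14 = 8 h 21 min
Fri: 08:07–19:21 = 11 h 14 min
Sat: 05:35–14:43 = 9 h 8 min
Total worked: 44 h 55 min = 2695 min.
Regular 40 h 0 min = 2400 min at $25.00/h; overtime 4 h 55 min = 295 min at $50.00/h.
Pay = (2400 × $25.00 + 295 × $50.00) ÷ 60 = $1245.83.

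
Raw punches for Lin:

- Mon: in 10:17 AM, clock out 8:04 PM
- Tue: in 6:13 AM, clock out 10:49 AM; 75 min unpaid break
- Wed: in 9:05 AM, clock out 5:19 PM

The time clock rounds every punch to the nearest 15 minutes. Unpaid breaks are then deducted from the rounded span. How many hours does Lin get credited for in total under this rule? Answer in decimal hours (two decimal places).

21.25 hours

Mon: in 10:17 AM→10:15 AM, out 8:04 PM→8:00 PM; 9 h 45 min
Tue: in 6:13 AM→6:15 AM, out 10:49 AM→10:45 AM; 4 h 30 min − 75 min = 3 h 15 min
Wed: in 9:05 AM→9:00 AM, out 5:19 PM→5:15 PM; 8 h 15 min
Total credited: 21 h 15 min.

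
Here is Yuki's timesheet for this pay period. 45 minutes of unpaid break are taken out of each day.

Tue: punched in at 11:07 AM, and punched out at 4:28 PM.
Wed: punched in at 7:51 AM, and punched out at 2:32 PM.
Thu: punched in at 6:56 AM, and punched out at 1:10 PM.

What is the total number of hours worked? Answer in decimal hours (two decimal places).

16.02 hours

Tue: 11:07 AM–4:28 PM = 5 h 21 min; less 45 min break → 4 h 36 min
Wed: 7:51 AM–2:32 PM = 6 h 41 min; less 45 min break → 5 h 56 min
Thu: 6:56 AM–1:10 PM = 6 h 14 min; less 45 min break → 5 h 29 min
Total: 4 h 36 min + 5 h 56 min + 5 h 29 min = 16 h 1 min.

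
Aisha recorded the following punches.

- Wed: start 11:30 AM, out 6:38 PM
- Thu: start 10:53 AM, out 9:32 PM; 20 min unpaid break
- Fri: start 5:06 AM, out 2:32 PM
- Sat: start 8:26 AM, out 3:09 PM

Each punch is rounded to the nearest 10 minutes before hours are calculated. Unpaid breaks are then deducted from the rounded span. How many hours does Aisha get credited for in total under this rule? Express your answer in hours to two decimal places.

Wed: in 11:30 AM→11:30 AM, out 6:38 PM→6:40 PM; 7 h 10 min
Thu: in 10:53 AM→10:50 AM, out 9:32 PM→9:30 PM; 10 h 40 min − 20 min = 10 h 20 min
Fri: in 5:06 AM→5:10 AM, out 2:32 PM→2:30 PM; 9 h 20 min
Sat: in 8:26 AM→8:30 AM, out 3:09 PM→3:10 PM; 6 h 40 min
Total credited: 33 h 30 min.

33.50 hours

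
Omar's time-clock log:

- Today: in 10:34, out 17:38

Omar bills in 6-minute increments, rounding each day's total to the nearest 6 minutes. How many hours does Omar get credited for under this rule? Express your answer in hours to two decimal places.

7.10 hours

Today: 10:34–17:38 = 7 h 4 min → rounds to 7 h 6 min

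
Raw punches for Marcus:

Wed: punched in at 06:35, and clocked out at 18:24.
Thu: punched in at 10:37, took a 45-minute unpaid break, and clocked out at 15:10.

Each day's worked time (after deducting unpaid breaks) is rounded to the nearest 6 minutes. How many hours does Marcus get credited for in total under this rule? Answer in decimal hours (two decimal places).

Wed: 06:35–18:24 = 11 h 49 min → rounds to 11 h 48 min
Thu: 10:37–15:10 = 4 h 33 min − 45 min = 3 h 48 min → rounds to 3 h 48 min
Total credited: 15 h 36 min.

15.60 hours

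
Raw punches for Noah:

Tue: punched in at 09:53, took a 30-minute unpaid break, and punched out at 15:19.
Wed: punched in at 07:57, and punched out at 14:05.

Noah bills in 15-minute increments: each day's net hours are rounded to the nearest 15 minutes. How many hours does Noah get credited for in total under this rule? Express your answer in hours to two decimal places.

Tue: 09:53–15:19 = 5 h 26 min − 30 min = 4 h 56 min → rounds to 5 h 0 min
Wed: 07:57–14:05 = 6 h 8 min → rounds to 6 h 15 min
Total credited: 11 h 15 min.

11.25 hours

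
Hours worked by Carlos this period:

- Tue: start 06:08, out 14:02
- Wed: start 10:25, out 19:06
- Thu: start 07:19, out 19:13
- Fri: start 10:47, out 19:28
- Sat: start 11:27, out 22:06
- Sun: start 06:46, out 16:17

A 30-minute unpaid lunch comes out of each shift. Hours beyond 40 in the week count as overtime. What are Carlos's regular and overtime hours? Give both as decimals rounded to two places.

Regular 40.00 hours, overtime 14.33 hours

Tue: 06:08–14:02 = 7 h 54 min; less 30 min break → 7 h 24 min
Wed: 10:25–19:06 = 8 h 41 min; less 30 min break → 8 h 11 min
Thu: 07:19–19:13 = 11 h 54 min; less 30 min break → 11 h 24 min
Fri: 10:47–19:28 = 8 h 41 min; less 30 min break → 8 h 11 min
Sat: 11:27–22:06 = 10 h 39 min; less 30 min break → 10 h 9 min
Sun: 06:46–16:17 = 9 h 31 min; less 30 min break → 9 h 1 min
Total worked: 54 h 20 min = 54.33 h.
Threshold 40 h → overtime 14 h 20 min, regular 40 h 0 min.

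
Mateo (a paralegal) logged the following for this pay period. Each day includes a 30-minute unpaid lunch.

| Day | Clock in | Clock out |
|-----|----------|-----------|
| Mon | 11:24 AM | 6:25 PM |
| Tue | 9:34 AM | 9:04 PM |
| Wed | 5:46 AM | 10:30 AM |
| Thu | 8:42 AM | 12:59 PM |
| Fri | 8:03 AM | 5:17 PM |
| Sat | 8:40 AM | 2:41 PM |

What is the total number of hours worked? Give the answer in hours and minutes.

39 h 47 min

Mon: 11:24 AM–6:25 PM = 7 h 1 min; less 30 min break → 6 h 31 min
Tue: 9:34 AM–9:04 PM = 11 h 30 min; less 30 min break → 11 h 0 min
Wed: 5:46 AM–10:30 AM = 4 h 44 min; less 30 min break → 4 h 14 min
Thu: 8:42 AM–12:59 PM = 4 h 17 min; less 30 min break → 3 h 47 min
Fri: 8:03 AM–5:17 PM = 9 h 14 min; less 30 min break → 8 h 44 min
Sat: 8:40 AM–2:41 PM = 6 h 1 min; less 30 min break → 5 h 31 min
Total: 6 h 31 min + 11 h 0 min + 4 h 14 min + 3 h 47 min + 8 h 44 min + 5 h 31 min = 39 h 47 min.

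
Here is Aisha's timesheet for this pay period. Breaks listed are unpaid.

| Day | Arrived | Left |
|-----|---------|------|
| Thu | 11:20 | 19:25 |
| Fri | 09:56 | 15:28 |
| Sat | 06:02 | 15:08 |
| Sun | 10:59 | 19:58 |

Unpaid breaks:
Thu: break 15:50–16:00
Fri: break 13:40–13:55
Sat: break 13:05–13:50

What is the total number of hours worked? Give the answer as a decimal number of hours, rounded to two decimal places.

30.53 hours

Thu: 11:20–19:25 = 8 h 5 min; less 10 min break → 7 h 55 min
Fri: 09:56–15:28 = 5 h 32 min; less 15 min break → 5 h 17 min
Sat: 06:02–15:08 = 9 h 6 min; less 45 min break → 8 h 21 min
Sun: 10:59–19:58 = 8 h 59 min
Total: 7 h 55 min + 5 h 17 min + 8 h 21 min + 8 h 59 min = 30 h 32 min.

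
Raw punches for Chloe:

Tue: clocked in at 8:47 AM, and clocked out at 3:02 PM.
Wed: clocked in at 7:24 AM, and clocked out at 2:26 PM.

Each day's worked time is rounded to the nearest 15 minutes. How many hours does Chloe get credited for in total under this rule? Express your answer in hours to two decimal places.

13.25 hours

Tue: 8:47 AM–3:02 PM = 6 h 15 min → rounds to 6 h 15 min
Wed: 7:24 AM–2:26 PM = 7 h 2 min → rounds to 7 h 0 min
Total credited: 13 h 15 min.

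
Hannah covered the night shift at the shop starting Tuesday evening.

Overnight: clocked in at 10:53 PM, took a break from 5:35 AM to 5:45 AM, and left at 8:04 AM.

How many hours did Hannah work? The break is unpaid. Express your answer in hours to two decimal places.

Overnight: 10:53 PM → midnight = 1 h 7 min; midnight → 8:04 AM = 8 h 4 min; span 9 h 11 min; less 10 min break → 9 h 1 min

9.02 hours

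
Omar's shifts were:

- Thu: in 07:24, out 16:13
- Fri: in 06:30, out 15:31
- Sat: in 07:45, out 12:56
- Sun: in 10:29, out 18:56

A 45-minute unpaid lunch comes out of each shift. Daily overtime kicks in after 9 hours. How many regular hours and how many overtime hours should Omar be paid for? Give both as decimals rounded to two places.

Thu: 07:24–16:13 = 8 h 49 min; less 45 min break → 8 h 4 min
Fri: 06:30–15:31 = 9 h 1 min; less 45 min break → 8 h 16 min
Sat: 07:45–12:56 = 5 h 11 min; less 45 min break → 4 h 26 min
Sun: 10:29–18:56 = 8 h 27 min; less 45 min break → 7 h 42 min
Thu reg 8 h 4 min / OT 0 h 0 min; Fri reg 8 h 16 min / OT 0 h 0 min; Sat reg 4 h 26 min / OT 0 h 0 min; Sun reg 7 h 42 min / OT 0 h 0 min.
Totals: regular 28 h 28 min, overtime 0 h 0 min.

Regular 28.47 hours, overtime 0.00 hours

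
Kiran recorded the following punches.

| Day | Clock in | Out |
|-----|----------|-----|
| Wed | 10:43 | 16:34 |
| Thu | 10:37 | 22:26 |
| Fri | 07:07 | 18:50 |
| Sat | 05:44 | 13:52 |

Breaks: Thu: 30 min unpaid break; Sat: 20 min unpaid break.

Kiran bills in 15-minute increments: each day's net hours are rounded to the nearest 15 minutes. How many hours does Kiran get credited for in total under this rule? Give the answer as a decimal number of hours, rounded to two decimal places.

36.50 hours

Wed: 10:43–16:34 = 5 h 51 min → rounds to 5 h 45 min
Thu: 10:37–22:26 = 11 h 49 min − 30 min = 11 h 19 min → rounds to 11 h 15 min
Fri: 07:07–18:50 = 11 h 43 min → rounds to 11 h 45 min
Sat: 05:44–13:52 = 8 h 8 min − 20 min = 7 h 48 min → rounds to 7 h 45 min
Total credited: 36 h 30 min.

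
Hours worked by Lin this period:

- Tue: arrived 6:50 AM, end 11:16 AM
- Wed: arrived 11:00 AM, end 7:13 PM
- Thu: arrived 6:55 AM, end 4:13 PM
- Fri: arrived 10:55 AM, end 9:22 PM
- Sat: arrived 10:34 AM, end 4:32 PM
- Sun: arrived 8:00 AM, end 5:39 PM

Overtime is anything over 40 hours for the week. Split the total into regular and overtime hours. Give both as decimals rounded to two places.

Tue: 6:50 AM–11:16 AM = 4 h 26 min
Wed: 11:00 AM–7:13 PM = 8 h 13 min
Thu: 6:55 AM–4:13 PM = 9 h 18 min
Fri: 10:55 AM–9:22 PM = 10 h 27 min
Sat: 10:34 AM–4:32 PM = 5 h 58 min
Sun: 8:00 AM–5:39 PM = 9 h 39 min
Total worked: 48 h 1 min = 48.02 h.
Threshold 40 h → overtime 8 h 1 min, regular 40 h 0 min.

Regular 40.00 hours, overtime 8.02 hours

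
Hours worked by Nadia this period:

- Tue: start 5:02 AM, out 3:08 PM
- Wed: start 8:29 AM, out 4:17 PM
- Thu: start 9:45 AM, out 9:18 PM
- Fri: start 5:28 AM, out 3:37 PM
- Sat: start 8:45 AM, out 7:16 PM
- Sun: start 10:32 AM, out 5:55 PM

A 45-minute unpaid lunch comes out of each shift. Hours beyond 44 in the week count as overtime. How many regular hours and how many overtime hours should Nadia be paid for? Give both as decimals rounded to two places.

Tue: 5:02 AM–3:08 PM = 10 h 6 min; less 45 min break → 9 h 21 min
Wed: 8:29 AM–4:17 PM = 7 h 48 min; less 45 min break → 7 h 3 min
Thu: 9:45 AM–9:18 PM = 11 h 33 min; less 45 min break → 10 h 48 min
Fri: 5:28 AM–3:37 PM = 10 h 9 min; less 45 min break → 9 h 24 min
Sat: 8:45 AM–7:16 PM = 10 h 31 min; less 45 min break → 9 h 46 min
Sun: 10:32 AM–5:55 PM = 7 h 23 min; less 45 min break → 6 h 38 min
Total worked: 53 h 0 min = 53.00 h.
Threshold 44 h → overtime 9 h 0 min, regular 44 h 0 min.

Regular 44.00 hours, overtime 9.00 hours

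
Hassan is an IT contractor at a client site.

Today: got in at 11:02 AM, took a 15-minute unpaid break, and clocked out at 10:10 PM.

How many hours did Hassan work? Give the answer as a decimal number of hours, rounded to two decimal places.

10.88 hours

Today: 11:02 AM–10:10 PM = 11 h 8 min; less 15 min break → 10 h 53 min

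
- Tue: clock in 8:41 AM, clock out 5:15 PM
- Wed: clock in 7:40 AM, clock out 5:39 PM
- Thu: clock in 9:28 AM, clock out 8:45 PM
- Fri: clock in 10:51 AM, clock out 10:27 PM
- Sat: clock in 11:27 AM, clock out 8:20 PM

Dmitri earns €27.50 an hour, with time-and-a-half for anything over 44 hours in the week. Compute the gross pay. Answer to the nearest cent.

€1470.56

Tue: 8:41 AM–5:15 PM = 8 h 34 min
Wed: 7:40 AM–5:39 PM = 9 h 59 min
Thu: 9:28 AM–8:45 PM = 11 h 17 min
Fri: 10:51 AM–10:27 PM = 11 h 36 min
Sat: 11:27 AM–8:20 PM = 8 h 53 min
Total worked: 50 h 19 min = 3019 min.
Regular 44 h 0 min = 2640 min at €27.50/h; overtime 6 h 19 min = 379 min at €41.25/h.
Pay = (2640 × €27.50 + 379 × €41.25) ÷ 60 = €1470.56.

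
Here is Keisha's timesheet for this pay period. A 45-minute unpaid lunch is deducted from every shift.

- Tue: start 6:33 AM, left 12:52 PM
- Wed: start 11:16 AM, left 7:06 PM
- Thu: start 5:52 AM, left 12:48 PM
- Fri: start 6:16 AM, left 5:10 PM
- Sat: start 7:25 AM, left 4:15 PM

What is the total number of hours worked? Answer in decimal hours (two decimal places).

Tue: 6:33 AM–12:52 PM = 6 h 19 min; less 45 min break → 5 h 34 min
Wed: 11:16 AM–7:06 PM = 7 h 50 min; less 45 min break → 7 h 5 min
Thu: 5:52 AM–12:48 PM = 6 h 56 min; less 45 min break → 6 h 11 min
Fri: 6:16 AM–5:10 PM = 10 h 54 min; less 45 min break → 10 h 9 min
Sat: 7:25 AM–4:15 PM = 8 h 50 min; less 45 min break → 8 h 5 min
Total: 5 h 34 min + 7 h 5 min + 6 h 11 min + 10 h 9 min + 8 h 5 min = 37 h 4 min.

37.07 hours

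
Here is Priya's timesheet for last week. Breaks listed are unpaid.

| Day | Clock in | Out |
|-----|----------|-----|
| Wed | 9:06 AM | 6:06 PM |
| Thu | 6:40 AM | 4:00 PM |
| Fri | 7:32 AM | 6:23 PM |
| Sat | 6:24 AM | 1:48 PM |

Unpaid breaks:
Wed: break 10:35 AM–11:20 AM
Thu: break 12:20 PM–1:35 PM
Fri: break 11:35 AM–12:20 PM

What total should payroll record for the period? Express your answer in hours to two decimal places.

33.83 hours

Wed: 9:06 AM–6:06 PM = 9 h 0 min; less 45 min break → 8 h 15 min
Thu: 6:40 AM–4:00 PM = 9 h 20 min; less 75 min break → 8 h 5 min
Fri: 7:32 AM–6:23 PM = 10 h 51 min; less 45 min break → 10 h 6 min
Sat: 6:24 AM–1:48 PM = 7 h 24 min
Total: 8 h 15 min + 8 h 5 min + 10 h 6 min + 7 h 24 min = 33 h 50 min.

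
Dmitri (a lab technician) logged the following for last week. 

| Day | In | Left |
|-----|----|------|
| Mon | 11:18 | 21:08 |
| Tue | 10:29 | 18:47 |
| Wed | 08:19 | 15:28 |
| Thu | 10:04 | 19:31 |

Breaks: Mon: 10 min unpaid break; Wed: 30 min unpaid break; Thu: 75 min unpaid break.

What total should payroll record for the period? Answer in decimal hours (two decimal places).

Mon: 11:18–21:08 = 9 h 50 min; less 10 min break → 9 h 40 min
Tue: 10:29–18:47 = 8 h 18 min
Wed: 08:19–15:28 = 7 h 9 min; less 30 min break → 6 h 39 min
Thu: 10:04–19:31 = 9 h 27 min; less 75 min break → 8 h 12 min
Total: 9 h 40 min + 8 h 18 min + 6 h 39 min + 8 h 12 min = 32 h 49 min.

32.82 hours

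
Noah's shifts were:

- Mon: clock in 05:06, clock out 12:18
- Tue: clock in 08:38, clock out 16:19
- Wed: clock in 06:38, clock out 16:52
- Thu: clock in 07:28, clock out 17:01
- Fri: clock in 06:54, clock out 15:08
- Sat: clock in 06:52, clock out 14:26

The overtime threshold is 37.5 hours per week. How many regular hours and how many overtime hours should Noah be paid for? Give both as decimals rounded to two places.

Mon: 05:06–12:18 = 7 h 12 min
Tue: 08:38–16:19 = 7 h 41 min
Wed: 06:38–16:52 = 10 h 14 min
Thu: 07:28–17:01 = 9 h 33 min
Fri: 06:54–15:08 = 8 h 14 min
Sat: 06:52–14:26 = 7 h 34 min
Total worked: 50 h 28 min = 50.47 h.
Threshold 37.5 h → overtime 12 h 58 min, regular 37 h 30 min.

Regular 37.50 hours, overtime 12.97 hours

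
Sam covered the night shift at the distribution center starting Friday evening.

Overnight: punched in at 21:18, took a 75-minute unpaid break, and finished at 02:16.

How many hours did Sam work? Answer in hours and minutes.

Overnight: 21:18 → midnight = 2 h 42 min; midnight → 02:16 = 2 h 16 min; span 4 h 58 min; less 75 min break → 3 h 43 min

3 h 43 min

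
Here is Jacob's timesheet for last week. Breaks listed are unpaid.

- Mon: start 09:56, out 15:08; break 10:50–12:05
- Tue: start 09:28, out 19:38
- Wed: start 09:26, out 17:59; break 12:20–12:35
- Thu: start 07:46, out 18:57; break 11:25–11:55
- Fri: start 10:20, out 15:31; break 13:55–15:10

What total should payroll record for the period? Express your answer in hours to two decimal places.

Mon: 09:56–15:08 = 5 h 12 min; less 75 min break → 3 h 57 min
Tue: 09:28–19:38 = 10 h 10 min
Wed: 09:26–17:59 = 8 h 33 min; less 15 min break → 8 h 18 min
Thu: 07:46–18:57 = 11 h 11 min; less 30 min break → 10 h 41 min
Fri: 10:20–15:31 = 5 h 11 min; less 75 min break → 3 h 56 min
Total: 3 h 57 min + 10 h 10 min + 8 h 18 min + 10 h 41 min + 3 h 56 min = 37 h 2 min.

37.03 hours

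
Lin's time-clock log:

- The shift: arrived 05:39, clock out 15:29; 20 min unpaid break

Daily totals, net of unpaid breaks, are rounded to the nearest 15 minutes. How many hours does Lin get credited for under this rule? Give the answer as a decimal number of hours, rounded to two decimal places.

The shift: 05:39–15:29 = 9 h 50 min − 20 min = 9 h 30 min → rounds to 9 h 30 min

9.50 hours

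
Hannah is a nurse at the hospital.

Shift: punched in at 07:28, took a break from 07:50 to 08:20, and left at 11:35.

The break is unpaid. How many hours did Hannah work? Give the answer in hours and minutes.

3 h 37 min

Shift: 07:28–11:35 = 4 h 7 min; less 30 min break → 3 h 37 min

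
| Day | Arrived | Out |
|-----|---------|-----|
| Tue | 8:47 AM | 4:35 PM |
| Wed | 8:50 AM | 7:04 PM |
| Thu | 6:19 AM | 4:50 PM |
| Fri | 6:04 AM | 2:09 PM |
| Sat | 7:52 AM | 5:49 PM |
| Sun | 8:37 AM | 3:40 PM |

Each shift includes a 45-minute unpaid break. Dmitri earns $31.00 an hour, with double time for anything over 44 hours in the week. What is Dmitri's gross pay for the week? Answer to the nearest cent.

$1682.27

Tue: 8:47 AM–4:35 PM = 7 h 48 min; less 45 min break → 7 h 3 min
Wed: 8:50 AM–7:04 PM = 10 h 14 min; less 45 min break → 9 h 29 min
Thu: 6:19 AM–4:50 PM = 10 h 31 min; less 45 min break → 9 h 46 min
Fri: 6:04 AM–2:09 PM = 8 h 5 min; less 45 min break → 7 h 20 min
Sat: 7:52 AM–5:49 PM = 9 h 57 min; less 45 min break → 9 h 12 min
Sun: 8:37 AM–3:40 PM = 7 h 3 min; less 45 min break → 6 h 18 min
Total worked: 49 h 8 min = 2948 min.
Regular 44 h 0 min = 2640 min at $31.00/h; overtime 5 h 8 min = 308 min at $62.00/h.
Pay = (2640 × $31.00 + 308 × $62.00) ÷ 60 = $1682.27.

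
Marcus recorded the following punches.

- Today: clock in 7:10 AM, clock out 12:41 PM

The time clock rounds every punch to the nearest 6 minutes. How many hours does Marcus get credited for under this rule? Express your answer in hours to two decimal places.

Today: in 7:10 AM→7:12 AM, out 12:41 PM→12:42 PM; 5 h 30 min

5.50 hours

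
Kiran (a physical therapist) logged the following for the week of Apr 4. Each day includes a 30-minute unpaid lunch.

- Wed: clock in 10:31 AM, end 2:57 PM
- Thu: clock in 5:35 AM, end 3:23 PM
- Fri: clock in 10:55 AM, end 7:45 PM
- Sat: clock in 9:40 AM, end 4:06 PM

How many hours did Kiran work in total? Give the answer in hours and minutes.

Wed: 10:31 AM–2:57 PM = 4 h 26 min; less 30 min break → 3 h 56 min
Thu: 5:35 AM–3:23 PM = 9 h 48 min; less 30 min break → 9 h 18 min
Fri: 10:55 AM–7:45 PM = 8 h 50 min; less 30 min break → 8 h 20 min
Sat: 9:40 AM–4:06 PM = 6 h 26 min; less 30 min break → 5 h 56 min
Total: 3 h 56 min + 9 h 18 min + 8 h 20 min + 5 h 56 min = 27 h 30 min.

27 h 30 min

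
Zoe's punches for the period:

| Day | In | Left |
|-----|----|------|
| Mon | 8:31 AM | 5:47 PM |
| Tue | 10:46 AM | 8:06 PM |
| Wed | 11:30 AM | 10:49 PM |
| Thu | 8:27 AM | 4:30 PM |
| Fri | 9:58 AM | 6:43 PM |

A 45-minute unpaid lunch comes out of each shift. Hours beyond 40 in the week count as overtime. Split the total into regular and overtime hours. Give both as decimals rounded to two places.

Mon: 8:31 AM–5:47 PM = 9 h 16 min; less 45 min break → 8 h 31 min
Tue: 10:46 AM–8:06 PM = 9 h 20 min; less 45 min break → 8 h 35 min
Wed: 11:30 AM–10:49 PM = 11 h 19 min; less 45 min break → 10 h 34 min
Thu: 8:27 AM–4:30 PM = 8 h 3 min; less 45 min break → 7 h 18 min
Fri: 9:58 AM–6:43 PM = 8 h 45 min; less 45 min break → 8 h 0 min
Total worked: 42 h 58 min = 42.97 h.
Threshold 40 h → overtime 2 h 58 min, regular 40 h 0 min.

Regular 40.00 hours, overtime 2.97 hours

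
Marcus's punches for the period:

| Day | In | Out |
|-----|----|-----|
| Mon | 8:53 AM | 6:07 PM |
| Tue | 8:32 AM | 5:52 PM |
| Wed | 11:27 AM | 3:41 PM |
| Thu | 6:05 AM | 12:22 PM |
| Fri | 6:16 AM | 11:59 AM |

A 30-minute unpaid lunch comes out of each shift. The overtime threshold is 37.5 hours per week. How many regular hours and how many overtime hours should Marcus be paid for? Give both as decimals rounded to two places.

Regular 32.30 hours, overtime 0.00 hours

Mon: 8:53 AM–6:07 PM = 9 h 14 min; less 30 min break → 8 h 44 min
Tue: 8:32 AM–5:52 PM = 9 h 20 min; less 30 min break → 8 h 50 min
Wed: 11:27 AM–3:41 PM = 4 h 14 min; less 30 min break → 3 h 44 min
Thu: 6:05 AM–12:22 PM = 6 h 17 min; less 30 min break → 5 h 47 min
Fri: 6:16 AM–11:59 AM = 5 h 43 min; less 30 min break → 5 h 13 min
Total worked: 32 h 18 min = 32.30 h.
Threshold 37.5 h → overtime 0 h 0 min, regular 32 h 18 min.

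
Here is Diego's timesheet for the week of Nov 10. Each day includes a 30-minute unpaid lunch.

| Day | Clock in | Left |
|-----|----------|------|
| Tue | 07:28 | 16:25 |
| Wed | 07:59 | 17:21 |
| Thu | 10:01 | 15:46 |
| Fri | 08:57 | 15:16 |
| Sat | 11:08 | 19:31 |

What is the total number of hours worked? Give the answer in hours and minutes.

36 h 16 min

Tue: 07:28–16:25 = 8 h 57 min; less 30 min break → 8 h 27 min
Wed: 07:59–17:21 = 9 h 22 min; less 30 min break → 8 h 52 min
Thu: 10:01–15:46 = 5 h 45 min; less 30 min break → 5 h 15 min
Fri: 08:57–15:16 = 6 h 19 min; less 30 min break → 5 h 49 min
Sat: 11:08–19:31 = 8 h 23 min; less 30 min break → 7 h 53 min
Total: 8 h 27 min + 8 h 52 min + 5 h 15 min + 5 h 49 min + 7 h 53 min = 36 h 16 min.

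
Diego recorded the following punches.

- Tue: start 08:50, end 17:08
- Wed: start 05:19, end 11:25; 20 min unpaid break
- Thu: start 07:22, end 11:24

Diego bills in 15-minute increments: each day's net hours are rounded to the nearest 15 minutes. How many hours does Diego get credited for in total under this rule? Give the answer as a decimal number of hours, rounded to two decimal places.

Tue: 08:50–17:08 = 8 h 18 min → rounds to 8 h 15 min
Wed: 05:19–11:25 = 6 h 6 min − 20 min = 5 h 46 min → rounds to 5 h 45 min
Thu: 07:22–11:24 = 4 h 2 min → rounds to 4 h 0 min
Total credited: 18 h 0 min.

18.00 hours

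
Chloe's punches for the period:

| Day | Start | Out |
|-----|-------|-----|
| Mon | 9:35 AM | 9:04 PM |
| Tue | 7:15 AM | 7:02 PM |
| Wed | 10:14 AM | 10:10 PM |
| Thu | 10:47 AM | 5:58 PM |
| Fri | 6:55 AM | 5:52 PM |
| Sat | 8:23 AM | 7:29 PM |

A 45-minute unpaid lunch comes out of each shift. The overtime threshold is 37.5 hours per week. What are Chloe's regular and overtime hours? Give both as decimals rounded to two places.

Mon: 9:35 AM–9:04 PM = 11 h 29 min; less 45 min break → 10 h 44 min
Tue: 7:15 AM–7:02 PM = 11 h 47 min; less 45 min break → 11 h 2 min
Wed: 10:14 AM–10:10 PM = 11 h 56 min; less 45 min break → 11 h 11 min
Thu: 10:47 AM–5:58 PM = 7 h 11 min; less 45 min break → 6 h 26 min
Fri: 6:55 AM–5:52 PM = 10 h 57 min; less 45 min break → 10 h 12 min
Sat: 8:23 AM–7:29 PM = 11 h 6 min; less 45 min break → 10 h 21 min
Total worked: 59 h 56 min = 59.93 h.
Threshold 37.5 h → overtime 22 h 26 min, regular 37 h 30 min.

Regular 37.50 hours, overtime 22.43 hours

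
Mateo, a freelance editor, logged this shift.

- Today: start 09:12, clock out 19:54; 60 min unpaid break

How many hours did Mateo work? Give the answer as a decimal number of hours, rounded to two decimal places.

9.70 hours

Today: 09:12–19:54 = 10 h 42 min; less 60 min break → 9 h 42 min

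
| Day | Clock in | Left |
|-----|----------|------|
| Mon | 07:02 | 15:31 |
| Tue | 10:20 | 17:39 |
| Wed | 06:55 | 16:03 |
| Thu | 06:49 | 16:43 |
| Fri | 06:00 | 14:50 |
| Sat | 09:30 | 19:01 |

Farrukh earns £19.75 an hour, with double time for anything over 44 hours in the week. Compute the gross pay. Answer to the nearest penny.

£1231.74

Mon: 07:02–15:31 = 8 h 29 min
Tue: 10:20–17:39 = 7 h 19 min
Wed: 06:55–16:03 = 9 h 8 min
Thu: 06:49–16:43 = 9 h 54 min
Fri: 06:00–14:50 = 8 h 50 min
Sat: 09:30–19:01 = 9 h 31 min
Total worked: 53 h 11 min = 3191 min.
Regular 44 h 0 min = 2640 min at £19.75/h; overtime 9 h 11 min = 551 min at £39.50/h.
Pay = (2640 × £19.75 + 551 × £39.50) ÷ 60 = £1231.74.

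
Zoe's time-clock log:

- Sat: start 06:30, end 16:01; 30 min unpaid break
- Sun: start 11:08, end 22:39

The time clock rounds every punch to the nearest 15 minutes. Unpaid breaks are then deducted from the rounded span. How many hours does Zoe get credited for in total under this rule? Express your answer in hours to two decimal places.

20.50 hours

Sat: in 06:30→06:30, out 16:01→16:00; 9 h 30 min − 30 min = 9 h 0 min
Sun: in 11:08→11:15, out 22:39→22:45; 11 h 30 min
Total credited: 20 h 30 min.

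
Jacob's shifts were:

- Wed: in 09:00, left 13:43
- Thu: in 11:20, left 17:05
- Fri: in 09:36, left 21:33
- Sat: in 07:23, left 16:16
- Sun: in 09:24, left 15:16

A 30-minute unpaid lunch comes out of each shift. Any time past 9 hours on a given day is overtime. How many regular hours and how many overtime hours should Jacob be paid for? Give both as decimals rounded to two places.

Regular 32.22 hours, overtime 2.45 hours

Wed: 09:00–13:43 = 4 h 43 min; less 30 min break → 4 h 13 min
Thu: 11:20–17:05 = 5 h 45 min; less 30 min break → 5 h 15 min
Fri: 09:36–21:33 = 11 h 57 min; less 30 min break → 11 h 27 min
Sat: 07:23–16:16 = 8 h 53 min; less 30 min break → 8 h 23 min
Sun: 09:24–15:16 = 5 h 52 min; less 30 min break → 5 h 22 min
Wed reg 4 h 13 min / OT 0 h 0 min; Thu reg 5 h 15 min / OT 0 h 0 min; Fri reg 9 h 0 min / OT 2 h 27 min; Sat reg 8 h 23 min / OT 0 h 0 min; Sun reg 5 h 22 min / OT 0 h 0 min.
Totals: regular 32 h 13 min, overtime 2 h 27 min.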